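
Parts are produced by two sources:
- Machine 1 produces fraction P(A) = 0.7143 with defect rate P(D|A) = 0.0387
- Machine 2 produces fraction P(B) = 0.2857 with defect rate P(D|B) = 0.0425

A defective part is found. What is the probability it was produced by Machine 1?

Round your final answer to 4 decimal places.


Let A = from Machine 1, D = defective

Given:
- P(A) = 0.7143, P(B) = 0.2857
- P(D|A) = 0.0387, P(D|B) = 0.0425

Step 1: Find P(D)
P(D) = P(D|A)P(A) + P(D|B)P(B)
     = 0.0387 × 0.7143 + 0.0425 × 0.2857
     = 0.02764341 + 0.01214225
     = 0.03978566

Step 2: Apply Bayes' theorem
P(A|D) = P(D|A)P(A) / P(D)
       = 0.02764341 / 0.03978566
       = 0.6948


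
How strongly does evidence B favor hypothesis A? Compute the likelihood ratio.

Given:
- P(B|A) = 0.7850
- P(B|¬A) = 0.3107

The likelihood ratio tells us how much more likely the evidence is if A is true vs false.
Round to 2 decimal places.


Likelihood Ratio (LR) = P(B|A) / P(B|¬A)

LR = 0.7850 / 0.3107
   = 2.53

The evidence is 2.53 times more likely if A is true than if A is false.
Because LR exceeds 1, B is evidence for A.


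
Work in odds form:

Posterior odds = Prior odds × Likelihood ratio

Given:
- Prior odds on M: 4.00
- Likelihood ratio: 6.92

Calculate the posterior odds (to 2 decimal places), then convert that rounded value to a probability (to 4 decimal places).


Step 1: Calculate posterior odds
Posterior odds = Prior odds × LR
               = 4.00 × 6.92
               = 27.68

Step 2: Convert to probability
P(M|E) = Posterior odds / (1 + Posterior odds)
       = 27.68 / (1 + 27.68)
       = 27.68 / 28.68
       = 0.9651

The evidence increased P(M) from 0.8000 to 0.9651.


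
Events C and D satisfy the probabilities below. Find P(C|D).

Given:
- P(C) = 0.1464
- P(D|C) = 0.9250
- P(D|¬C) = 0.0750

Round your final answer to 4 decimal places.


Bayes' theorem: P(C|D) = P(D|C) × P(C) / P(D)

Step 1: Calculate P(D) using law of total probability
P(D) = P(D|C)P(C) + P(D|¬C)P(¬C)
     = 0.9250 × 0.1464 + 0.0750 × 0.8536
     = 0.13542000 + 0.06402000
     = 0.19944000

Step 2: Apply Bayes' theorem
P(C|D) = P(D|C) × P(C) / P(D)
       = 0.13542000 / 0.19944000
       = 0.6790


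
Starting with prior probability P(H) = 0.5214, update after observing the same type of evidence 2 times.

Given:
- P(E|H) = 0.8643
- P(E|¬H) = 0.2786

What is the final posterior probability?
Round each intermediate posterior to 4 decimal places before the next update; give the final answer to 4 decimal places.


Sequential Bayesian updating:

Initial prior: P(H) = 0.5214

Update 1:
  P(E) = 0.8643 × 0.5214 + 0.2786 × 0.4786 = 0.45064602 + 0.13333796 = 0.58398398
  P(H|E) = 0.45064602 / 0.58398398 = 0.7717

Update 2:
  P(E) = 0.8643 × 0.7717 + 0.2786 × 0.2283 = 0.66698031 + 0.06360438 = 0.73058469
  P(H|E) = 0.66698031 / 0.73058469 = 0.9129

Final posterior: 0.9129


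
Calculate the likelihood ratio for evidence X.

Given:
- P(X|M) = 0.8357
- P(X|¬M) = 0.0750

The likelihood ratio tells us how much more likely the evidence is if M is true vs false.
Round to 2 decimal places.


Likelihood Ratio (LR) = P(X|M) / P(X|¬M)

LR = 0.8357 / 0.0750
   = 11.14

The evidence is 11.14 times more likely if M is true than if M is false.
Since LR > 1, the evidence supports M over ¬M.


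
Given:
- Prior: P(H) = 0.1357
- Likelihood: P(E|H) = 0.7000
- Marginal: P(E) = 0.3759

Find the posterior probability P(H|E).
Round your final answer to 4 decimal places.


Using Bayes' theorem:

P(H|E) = P(E|H) × P(H) / P(E)
       = 0.7000 × 0.1357 / 0.3759
       = 0.09499000 / 0.3759
       = 0.2527

The evidence strengthens our belief in H.
Prior: 0.1357 → Posterior: 0.2527


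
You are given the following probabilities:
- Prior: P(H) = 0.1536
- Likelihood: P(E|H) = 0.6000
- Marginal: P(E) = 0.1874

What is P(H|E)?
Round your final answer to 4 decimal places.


Using Bayes' theorem:

P(H|E) = P(E|H) × P(H) / P(E)
       = 0.6000 × 0.1536 / 0.1874
       = 0.09216000 / 0.1874
       = 0.4918

The evidence strengthens our belief in H.
Prior: 0.1536 → Posterior: 0.4918


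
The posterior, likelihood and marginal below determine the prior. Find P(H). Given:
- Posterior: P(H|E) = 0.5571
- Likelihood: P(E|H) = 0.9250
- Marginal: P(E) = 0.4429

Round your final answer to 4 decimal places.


From Bayes' theorem: P(H|E) = P(E|H) × P(H) / P(E)

Rearranging for P(H):
P(H) = P(H|E) × P(E) / P(E|H)
     = 0.5571 × 0.4429 / 0.9250
     = 0.24673959 / 0.9250
     = 0.2667


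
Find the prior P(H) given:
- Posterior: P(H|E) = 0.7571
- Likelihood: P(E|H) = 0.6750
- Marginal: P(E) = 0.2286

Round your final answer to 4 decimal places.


From Bayes' theorem: P(H|E) = P(E|H) × P(H) / P(E)

Rearranging for P(H):
P(H) = P(H|E) × P(E) / P(E|H)
     = 0.7571 × 0.2286 / 0.6750
     = 0.17307306 / 0.6750
     = 0.2564


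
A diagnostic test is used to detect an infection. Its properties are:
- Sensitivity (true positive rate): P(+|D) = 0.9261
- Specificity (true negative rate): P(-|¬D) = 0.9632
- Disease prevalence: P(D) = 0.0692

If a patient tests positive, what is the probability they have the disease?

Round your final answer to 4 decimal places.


Let D = has disease, + = positive test

Given:
- P(D) = 0.0692 (prevalence)
- P(+|D) = 0.9261 (sensitivity)
- P(-|¬D) = 0.9632 (specificity)
- P(+|¬D) = 0.0368 (false positive rate = 1 - specificity)

Step 1: Find P(+)
P(+) = P(+|D)P(D) + P(+|¬D)P(¬D)
     = 0.9261 × 0.0692 + 0.0368 × 0.9308
     = 0.06408612 + 0.03425344
     = 0.09833956

Step 2: Apply Bayes' theorem for P(D|+)
P(D|+) = P(+|D)P(D) / P(+)
       = 0.06408612 / 0.09833956
       = 0.6517


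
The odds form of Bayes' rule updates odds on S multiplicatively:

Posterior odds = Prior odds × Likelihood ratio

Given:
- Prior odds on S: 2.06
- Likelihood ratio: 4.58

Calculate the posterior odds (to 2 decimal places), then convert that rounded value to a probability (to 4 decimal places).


Step 1: Calculate posterior odds
Posterior odds = Prior odds × LR
               = 2.06 × 4.58
               = 9.43

Step 2: Convert to probability
P(S|E) = Posterior odds / (1 + Posterior odds)
       = 9.43 / (1 + 9.43)
       = 9.43 / 10.43
       = 0.9041

The evidence increased P(S) from 0.6732 to 0.9041.


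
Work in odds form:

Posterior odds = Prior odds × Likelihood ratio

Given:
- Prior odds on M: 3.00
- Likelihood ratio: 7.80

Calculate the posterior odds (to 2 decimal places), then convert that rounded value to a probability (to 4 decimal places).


Step 1: Calculate posterior odds
Posterior odds = Prior odds × LR
               = 3.00 × 7.80
               = 23.40

Step 2: Convert to probability
P(M|E) = Posterior odds / (1 + Posterior odds)
       = 23.40 / (1 + 23.40)
       = 23.40 / 24.40
       = 0.9590

The evidence increased P(M) from 0.7500 to 0.9590.


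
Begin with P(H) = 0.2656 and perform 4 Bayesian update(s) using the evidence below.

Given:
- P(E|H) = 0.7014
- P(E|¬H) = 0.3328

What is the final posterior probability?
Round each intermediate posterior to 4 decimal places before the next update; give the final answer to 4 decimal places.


Sequential Bayesian updating:

Initial prior: P(H) = 0.2656

Update 1:
  P(E) = 0.7014 × 0.2656 + 0.3328 × 0.7344 = 0.18629184 + 0.24440832 = 0.43070016
  P(H|E) = 0.18629184 / 0.43070016 = 0.4325

Update 2:
  P(E) = 0.7014 × 0.4325 + 0.3328 × 0.5675 = 0.30335550 + 0.18886400 = 0.49221950
  P(H|E) = 0.30335550 / 0.49221950 = 0.6163

Update 3:
  P(E) = 0.7014 × 0.6163 + 0.3328 × 0.3837 = 0.43227282 + 0.12769536 = 0.55996818
  P(H|E) = 0.43227282 / 0.55996818 = 0.7720

Update 4:
  P(E) = 0.7014 × 0.7720 + 0.3328 × 0.2280 = 0.54148080 + 0.07587840 = 0.61735920
  P(H|E) = 0.54148080 / 0.61735920 = 0.8771

Final posterior: 0.8771


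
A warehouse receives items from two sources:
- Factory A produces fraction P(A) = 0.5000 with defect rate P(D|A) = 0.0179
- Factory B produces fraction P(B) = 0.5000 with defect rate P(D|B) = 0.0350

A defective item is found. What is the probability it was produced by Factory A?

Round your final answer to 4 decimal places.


Let A = from Factory A, D = defective

Given:
- P(A) = 0.5000, P(B) = 0.5000
- P(D|A) = 0.0179, P(D|B) = 0.0350

Step 1: Find P(D)
P(D) = P(D|A)P(A) + P(D|B)P(B)
     = 0.0179 × 0.5000 + 0.0350 × 0.5000
     = 0.00895000 + 0.01750000
     = 0.02645000

Step 2: Apply Bayes' theorem
P(A|D) = P(D|A)P(A) / P(D)
       = 0.00895000 / 0.02645000
       = 0.3384


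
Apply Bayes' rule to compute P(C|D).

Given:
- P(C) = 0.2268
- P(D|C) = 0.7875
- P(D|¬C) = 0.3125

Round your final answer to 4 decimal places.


Bayes' theorem: P(C|D) = P(D|C) × P(C) / P(D)

Step 1: Calculate P(D) using law of total probability
P(D) = P(D|C)P(C) + P(D|¬C)P(¬C)
     = 0.7875 × 0.2268 + 0.3125 × 0.7732
     = 0.17860500 + 0.24162500
     = 0.42023000

Step 2: Apply Bayes' theorem
P(C|D) = P(D|C) × P(C) / P(D)
       = 0.17860500 / 0.42023000
       = 0.4250


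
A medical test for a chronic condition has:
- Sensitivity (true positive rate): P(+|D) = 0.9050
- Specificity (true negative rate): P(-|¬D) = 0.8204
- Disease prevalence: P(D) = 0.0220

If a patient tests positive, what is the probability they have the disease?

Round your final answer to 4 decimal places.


Let D = has disease, + = positive test

Given:
- P(D) = 0.0220 (prevalence)
- P(+|D) = 0.9050 (sensitivity)
- P(-|¬D) = 0.8204 (specificity)
- P(+|¬D) = 0.1796 (false positive rate = 1 - specificity)

Step 1: Find P(+)
P(+) = P(+|D)P(D) + P(+|¬D)P(¬D)
     = 0.9050 × 0.0220 + 0.1796 × 0.9780
     = 0.01991000 + 0.17564880
     = 0.19555880

Step 2: Apply Bayes' theorem for P(D|+)
P(D|+) = P(+|D)P(D) / P(+)
       = 0.01991000 / 0.19555880
       = 0.1018


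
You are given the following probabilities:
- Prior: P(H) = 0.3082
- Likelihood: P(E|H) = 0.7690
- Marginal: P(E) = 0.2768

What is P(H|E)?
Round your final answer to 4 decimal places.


Using Bayes' theorem:

P(H|E) = P(E|H) × P(H) / P(E)
       = 0.7690 × 0.3082 / 0.2768
       = 0.23700580 / 0.2768
       = 0.8562

The evidence strengthens our belief in H.
Prior: 0.3082 → Posterior: 0.8562


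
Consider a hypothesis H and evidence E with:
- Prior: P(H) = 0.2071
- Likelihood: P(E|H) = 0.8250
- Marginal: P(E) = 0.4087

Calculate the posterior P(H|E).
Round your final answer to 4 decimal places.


Using Bayes' theorem:

P(H|E) = P(E|H) × P(H) / P(E)
       = 0.8250 × 0.2071 / 0.4087
       = 0.17085750 / 0.4087
       = 0.4181

The evidence strengthens our belief in H.
Prior: 0.2071 → Posterior: 0.4181


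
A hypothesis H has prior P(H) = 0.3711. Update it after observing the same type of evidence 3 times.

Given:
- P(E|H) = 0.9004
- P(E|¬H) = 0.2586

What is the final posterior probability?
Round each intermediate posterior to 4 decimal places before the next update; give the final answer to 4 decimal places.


Sequential Bayesian updating:

Initial prior: P(H) = 0.3711

Update 1:
  P(E) = 0.9004 × 0.3711 + 0.2586 × 0.6289 = 0.33413844 + 0.16263354 = 0.49677198
  P(H|E) = 0.33413844 / 0.49677198 = 0.6726

Update 2:
  P(E) = 0.9004 × 0.6726 + 0.2586 × 0.3274 = 0.60560904 + 0.08466564 = 0.69027468
  P(H|E) = 0.60560904 / 0.69027468 = 0.8773

Update 3:
  P(E) = 0.9004 × 0.8773 + 0.2586 × 0.1227 = 0.78992092 + 0.03173022 = 0.82165114
  P(H|E) = 0.78992092 / 0.82165114 = 0.9614

Final posterior: 0.9614


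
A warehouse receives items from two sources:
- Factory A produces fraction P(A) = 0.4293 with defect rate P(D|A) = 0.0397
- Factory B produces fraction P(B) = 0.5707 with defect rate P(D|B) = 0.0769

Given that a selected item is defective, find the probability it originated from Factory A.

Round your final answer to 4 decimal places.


Let A = from Factory A, D = defective

Given:
- P(A) = 0.4293, P(B) = 0.5707
- P(D|A) = 0.0397, P(D|B) = 0.0769

Step 1: Find P(D)
P(D) = P(D|A)P(A) + P(D|B)P(B)
     = 0.0397 × 0.4293 + 0.0769 × 0.5707
     = 0.01704321 + 0.04388683
     = 0.06093004

Step 2: Apply Bayes' theorem
P(A|D) = P(D|A)P(A) / P(D)
       = 0.01704321 / 0.06093004
       = 0.2797


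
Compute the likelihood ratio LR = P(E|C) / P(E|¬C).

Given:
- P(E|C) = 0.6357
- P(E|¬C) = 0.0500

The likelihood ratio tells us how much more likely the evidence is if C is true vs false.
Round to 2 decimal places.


Likelihood Ratio (LR) = P(E|C) / P(E|¬C)

LR = 0.6357 / 0.0500
   = 12.71

The evidence is 12.71 times more likely if C is true than if C is false.
Since LR > 1, the evidence supports C over ¬C.


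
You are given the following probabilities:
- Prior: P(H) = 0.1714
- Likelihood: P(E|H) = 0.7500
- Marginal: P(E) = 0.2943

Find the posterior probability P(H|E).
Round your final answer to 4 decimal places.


Using Bayes' theorem:

P(H|E) = P(E|H) × P(H) / P(E)
       = 0.7500 × 0.1714 / 0.2943
       = 0.12855000 / 0.2943
       = 0.4368

The evidence strengthens our belief in H.
Prior: 0.1714 → Posterior: 0.4368


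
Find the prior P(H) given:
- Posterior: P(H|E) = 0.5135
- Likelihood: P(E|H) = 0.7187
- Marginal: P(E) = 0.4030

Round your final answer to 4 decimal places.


From Bayes' theorem: P(H|E) = P(E|H) × P(H) / P(E)

Rearranging for P(H):
P(H) = P(H|E) × P(E) / P(E|H)
     = 0.5135 × 0.4030 / 0.7187
     = 0.20694050 / 0.7187
     = 0.2879


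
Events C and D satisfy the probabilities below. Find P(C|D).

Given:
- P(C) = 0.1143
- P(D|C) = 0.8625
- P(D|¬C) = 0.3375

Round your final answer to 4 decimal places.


Bayes' theorem: P(C|D) = P(D|C) × P(C) / P(D)

Step 1: Calculate P(D) using law of total probability
P(D) = P(D|C)P(C) + P(D|¬C)P(¬C)
     = 0.8625 × 0.1143 + 0.3375 × 0.8857
     = 0.09858375 + 0.29892375
     = 0.39750750

Step 2: Apply Bayes' theorem
P(C|D) = P(D|C) × P(C) / P(D)
       = 0.09858375 / 0.39750750
       = 0.2480


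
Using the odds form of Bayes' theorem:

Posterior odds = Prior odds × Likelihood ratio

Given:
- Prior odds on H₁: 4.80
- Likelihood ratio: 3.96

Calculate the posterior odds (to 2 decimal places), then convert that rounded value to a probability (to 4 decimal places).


Step 1: Calculate posterior odds
Posterior odds = Prior odds × LR
               = 4.80 × 3.96
               = 19.01

Step 2: Convert to probability
P(H₁|E) = Posterior odds / (1 + Posterior odds)
       = 19.01 / (1 + 19.01)
       = 19.01 / 20.01
       = 0.9500

The evidence increased P(H₁) from 0.8276 to 0.9500.


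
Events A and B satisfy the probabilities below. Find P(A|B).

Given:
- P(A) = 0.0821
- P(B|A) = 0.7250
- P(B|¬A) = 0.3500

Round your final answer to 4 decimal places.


Bayes' theorem: P(A|B) = P(B|A) × P(A) / P(B)

Step 1: Calculate P(B) using law of total probability
P(B) = P(B|A)P(A) + P(B|¬A)P(¬A)
     = 0.7250 × 0.0821 + 0.3500 × 0.9179
     = 0.05952250 + 0.32126500
     = 0.38078750

Step 2: Apply Bayes' theorem
P(A|B) = P(B|A) × P(A) / P(B)
       = 0.05952250 / 0.38078750
       = 0.1563


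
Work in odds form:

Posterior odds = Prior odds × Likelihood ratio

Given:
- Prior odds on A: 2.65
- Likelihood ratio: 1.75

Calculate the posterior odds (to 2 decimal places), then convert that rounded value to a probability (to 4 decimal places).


Step 1: Calculate posterior odds
Posterior odds = Prior odds × LR
               = 2.65 × 1.75
               = 4.64

Step 2: Convert to probability
P(A|E) = Posterior odds / (1 + Posterior odds)
       = 4.64 / (1 + 4.64)
       = 4.64 / 5.64
       = 0.8227

The evidence increased P(A) from 0.7260 to 0.8227.


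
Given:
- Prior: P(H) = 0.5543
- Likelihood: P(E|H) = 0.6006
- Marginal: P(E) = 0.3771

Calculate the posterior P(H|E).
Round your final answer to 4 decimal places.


Using Bayes' theorem:

P(H|E) = P(E|H) × P(H) / P(E)
       = 0.6006 × 0.5543 / 0.3771
       = 0.33291258 / 0.3771
       = 0.8828

The evidence strengthens our belief in H.
Prior: 0.5543 → Posterior: 0.8828


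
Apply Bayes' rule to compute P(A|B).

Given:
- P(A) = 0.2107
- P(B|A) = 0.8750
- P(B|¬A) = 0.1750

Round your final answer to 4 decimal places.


Bayes' theorem: P(A|B) = P(B|A) × P(A) / P(B)

Step 1: Calculate P(B) using law of total probability
P(B) = P(B|A)P(A) + P(B|¬A)P(¬A)
     = 0.8750 × 0.2107 + 0.1750 × 0.7893
     = 0.18436250 + 0.13812750
     = 0.32249000

Step 2: Apply Bayes' theorem
P(A|B) = P(B|A) × P(A) / P(B)
       = 0.18436250 / 0.32249000
       = 0.5717


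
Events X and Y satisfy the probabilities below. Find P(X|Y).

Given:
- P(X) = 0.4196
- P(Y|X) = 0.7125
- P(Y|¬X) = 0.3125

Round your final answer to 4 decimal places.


Bayes' theorem: P(X|Y) = P(Y|X) × P(X) / P(Y)

Step 1: Calculate P(Y) using law of total probability
P(Y) = P(Y|X)P(X) + P(Y|¬X)P(¬X)
     = 0.7125 × 0.4196 + 0.3125 × 0.5804
     = 0.29896500 + 0.18137500
     = 0.48034000

Step 2: Apply Bayes' theorem
P(X|Y) = P(Y|X) × P(X) / P(Y)
       = 0.29896500 / 0.48034000
       = 0.6224


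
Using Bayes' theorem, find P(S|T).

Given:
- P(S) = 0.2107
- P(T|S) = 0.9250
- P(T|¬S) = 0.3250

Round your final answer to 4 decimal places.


Bayes' theorem: P(S|T) = P(T|S) × P(S) / P(T)

Step 1: Calculate P(T) using law of total probability
P(T) = P(T|S)P(S) + P(T|¬S)P(¬S)
     = 0.9250 × 0.2107 + 0.3250 × 0.7893
     = 0.19489750 + 0.25652250
     = 0.45142000

Step 2: Apply Bayes' theorem
P(S|T) = P(T|S) × P(S) / P(T)
       = 0.19489750 / 0.45142000
       = 0.4317


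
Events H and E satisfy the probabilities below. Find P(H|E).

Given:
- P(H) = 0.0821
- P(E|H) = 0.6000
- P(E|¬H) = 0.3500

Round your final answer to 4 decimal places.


Bayes' theorem: P(H|E) = P(E|H) × P(H) / P(E)

Step 1: Calculate P(E) using law of total probability
P(E) = P(E|H)P(H) + P(E|¬H)P(¬H)
     = 0.6000 × 0.0821 + 0.3500 × 0.9179
     = 0.04926000 + 0.32126500
     = 0.37052500

Step 2: Apply Bayes' theorem
P(H|E) = P(E|H) × P(H) / P(E)
       = 0.04926000 / 0.37052500
       = 0.1329


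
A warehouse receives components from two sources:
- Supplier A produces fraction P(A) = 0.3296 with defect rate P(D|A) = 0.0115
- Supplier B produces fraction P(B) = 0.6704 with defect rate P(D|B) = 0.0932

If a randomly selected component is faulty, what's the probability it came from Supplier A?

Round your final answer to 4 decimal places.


Let A = from Supplier A, D = faulty

Given:
- P(A) = 0.3296, P(B) = 0.6704
- P(D|A) = 0.0115, P(D|B) = 0.0932

Step 1: Find P(D)
P(D) = P(D|A)P(A) + P(D|B)P(B)
     = 0.0115 × 0.3296 + 0.0932 × 0.6704
     = 0.00379040 + 0.06248128
     = 0.06627168

Step 2: Apply Bayes' theorem
P(A|D) = P(D|A)P(A) / P(D)
       = 0.00379040 / 0.06627168
       = 0.0572


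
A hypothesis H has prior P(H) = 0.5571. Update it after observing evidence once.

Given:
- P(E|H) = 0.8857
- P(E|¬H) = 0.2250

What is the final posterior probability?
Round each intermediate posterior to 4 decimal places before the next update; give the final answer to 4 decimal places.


Sequential Bayesian updating:

Initial prior: P(H) = 0.5571

Update 1:
  P(E) = 0.8857 × 0.5571 + 0.2250 × 0.4429 = 0.49342347 + 0.09965250 = 0.59307597
  P(H|E) = 0.49342347 / 0.59307597 = 0.8320

Final posterior: 0.8320


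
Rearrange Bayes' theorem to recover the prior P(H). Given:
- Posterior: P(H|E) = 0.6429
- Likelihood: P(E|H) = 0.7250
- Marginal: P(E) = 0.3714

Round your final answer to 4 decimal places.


From Bayes' theorem: P(H|E) = P(E|H) × P(H) / P(E)

Rearranging for P(H):
P(H) = P(H|E) × P(E) / P(E|H)
     = 0.6429 × 0.3714 / 0.7250
     = 0.23877306 / 0.7250
     = 0.3293


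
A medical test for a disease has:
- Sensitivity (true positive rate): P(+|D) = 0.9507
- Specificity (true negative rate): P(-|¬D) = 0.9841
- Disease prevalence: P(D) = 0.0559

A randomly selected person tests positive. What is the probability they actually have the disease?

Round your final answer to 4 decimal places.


Let D = has disease, + = positive test

Given:
- P(D) = 0.0559 (prevalence)
- P(+|D) = 0.9507 (sensitivity)
- P(-|¬D) = 0.9841 (specificity)
- P(+|¬D) = 0.0159 (false positive rate = 1 - specificity)

Step 1: Find P(+)
P(+) = P(+|D)P(D) + P(+|¬D)P(¬D)
     = 0.9507 × 0.0559 + 0.0159 × 0.9441
     = 0.05314413 + 0.01501119
     = 0.06815532

Step 2: Apply Bayes' theorem for P(D|+)
P(D|+) = P(+|D)P(D) / P(+)
       = 0.05314413 / 0.06815532
       = 0.7798


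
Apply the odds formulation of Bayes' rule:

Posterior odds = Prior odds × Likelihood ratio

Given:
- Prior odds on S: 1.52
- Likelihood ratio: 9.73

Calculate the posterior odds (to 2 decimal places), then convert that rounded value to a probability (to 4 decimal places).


Step 1: Calculate posterior odds
Posterior odds = Prior odds × LR
               = 1.52 × 9.73
               = 14.79

Step 2: Convert to probability
P(S|E) = Posterior odds / (1 + Posterior odds)
       = 14.79 / (1 + 14.79)
       = 14.79 / 15.79
       = 0.9367

The evidence increased P(S) from 0.6032 to 0.9367.


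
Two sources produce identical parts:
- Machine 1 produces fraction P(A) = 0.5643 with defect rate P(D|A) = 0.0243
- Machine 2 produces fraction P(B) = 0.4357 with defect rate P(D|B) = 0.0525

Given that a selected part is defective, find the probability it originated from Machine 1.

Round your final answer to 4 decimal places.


Let A = from Machine 1, D = defective

Given:
- P(A) = 0.5643, P(B) = 0.4357
- P(D|A) = 0.0243, P(D|B) = 0.0525

Step 1: Find P(D)
P(D) = P(D|A)P(A) + P(D|B)P(B)
     = 0.0243 × 0.5643 + 0.0525 × 0.4357
     = 0.01371249 + 0.02287425
     = 0.03658674

Step 2: Apply Bayes' theorem
P(A|D) = P(D|A)P(A) / P(D)
       = 0.01371249 / 0.03658674
       = 0.3748


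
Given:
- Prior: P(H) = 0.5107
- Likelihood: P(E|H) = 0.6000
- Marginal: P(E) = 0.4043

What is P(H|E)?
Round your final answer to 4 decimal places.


Using Bayes' theorem:

P(H|E) = P(E|H) × P(H) / P(E)
       = 0.6000 × 0.5107 / 0.4043
       = 0.30642000 / 0.4043
       = 0.7579

The evidence strengthens our belief in H.
Prior: 0.5107 → Posterior: 0.7579


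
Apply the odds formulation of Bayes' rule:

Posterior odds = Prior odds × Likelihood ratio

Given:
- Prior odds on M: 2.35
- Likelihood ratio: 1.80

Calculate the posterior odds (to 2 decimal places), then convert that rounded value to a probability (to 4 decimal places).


Step 1: Calculate posterior odds
Posterior odds = Prior odds × LR
               = 2.35 × 1.80
               = 4.23

Step 2: Convert to probability
P(M|E) = Posterior odds / (1 + Posterior odds)
       = 4.23 / (1 + 4.23)
       = 4.23 / 5.23
       = 0.8088

The evidence increased P(M) from 0.7015 to 0.8088.


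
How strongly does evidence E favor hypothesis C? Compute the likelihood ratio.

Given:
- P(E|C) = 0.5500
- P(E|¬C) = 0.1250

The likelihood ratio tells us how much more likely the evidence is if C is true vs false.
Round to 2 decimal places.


Likelihood Ratio (LR) = P(E|C) / P(E|¬C)

LR = 0.5500 / 0.1250
   = 4.40

The evidence is 4.40 times more likely if C is true than if C is false.
LR > 1, so observing E raises the odds in favor of C.


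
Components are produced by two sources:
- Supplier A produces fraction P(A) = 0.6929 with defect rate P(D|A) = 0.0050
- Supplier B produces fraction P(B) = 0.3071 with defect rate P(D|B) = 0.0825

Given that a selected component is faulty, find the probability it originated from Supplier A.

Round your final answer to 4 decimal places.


Let A = from Supplier A, D = faulty

Given:
- P(A) = 0.6929, P(B) = 0.3071
- P(D|A) = 0.0050, P(D|B) = 0.0825

Step 1: Find P(D)
P(D) = P(D|A)P(A) + P(D|B)P(B)
     = 0.0050 × 0.6929 + 0.0825 × 0.3071
     = 0.00346450 + 0.02533575
     = 0.02880025

Step 2: Apply Bayes' theorem
P(A|D) = P(D|A)P(A) / P(D)
       = 0.00346450 / 0.02880025
       = 0.1203


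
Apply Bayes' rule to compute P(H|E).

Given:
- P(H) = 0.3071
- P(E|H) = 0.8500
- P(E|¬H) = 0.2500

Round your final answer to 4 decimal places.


Bayes' theorem: P(H|E) = P(E|H) × P(H) / P(E)

Step 1: Calculate P(E) using law of total probability
P(E) = P(E|H)P(H) + P(E|¬H)P(¬H)
     = 0.8500 × 0.3071 + 0.2500 × 0.6929
     = 0.26103500 + 0.17322500
     = 0.43426000

Step 2: Apply Bayes' theorem
P(H|E) = P(E|H) × P(H) / P(E)
       = 0.26103500 / 0.43426000
       = 0.6011


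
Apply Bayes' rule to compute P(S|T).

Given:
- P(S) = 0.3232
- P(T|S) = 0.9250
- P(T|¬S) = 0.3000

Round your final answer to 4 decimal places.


Bayes' theorem: P(S|T) = P(T|S) × P(S) / P(T)

Step 1: Calculate P(T) using law of total probability
P(T) = P(T|S)P(S) + P(T|¬S)P(¬S)
     = 0.9250 × 0.3232 + 0.3000 × 0.6768
     = 0.29896000 + 0.20304000
     = 0.50200000

Step 2: Apply Bayes' theorem
P(S|T) = P(T|S) × P(S) / P(T)
       = 0.29896000 / 0.50200000
       = 0.5955


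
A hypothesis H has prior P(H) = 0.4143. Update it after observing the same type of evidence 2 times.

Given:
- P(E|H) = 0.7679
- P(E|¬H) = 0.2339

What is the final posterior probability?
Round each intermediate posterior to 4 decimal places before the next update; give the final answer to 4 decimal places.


Sequential Bayesian updating:

Initial prior: P(H) = 0.4143

Update 1:
  P(E) = 0.7679 × 0.4143 + 0.2339 × 0.5857 = 0.31814097 + 0.13699523 = 0.45513620
  P(H|E) = 0.31814097 / 0.45513620 = 0.6990

Update 2:
  P(E) = 0.7679 × 0.6990 + 0.2339 × 0.3010 = 0.53676210 + 0.07040390 = 0.60716600
  P(H|E) = 0.53676210 / 0.60716600 = 0.8840

Final posterior: 0.8840


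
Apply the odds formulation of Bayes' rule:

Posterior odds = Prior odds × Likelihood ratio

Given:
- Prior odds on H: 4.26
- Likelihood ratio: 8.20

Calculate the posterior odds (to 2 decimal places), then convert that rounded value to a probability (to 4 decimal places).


Step 1: Calculate posterior odds
Posterior odds = Prior odds × LR
               = 4.26 × 8.20
               = 34.93

Step 2: Convert to probability
P(H|E) = Posterior odds / (1 + Posterior odds)
       = 34.93 / (1 + 34.93)
       = 34.93 / 35.93
       = 0.9722

The evidence increased P(H) from 0.8099 to 0.9722.


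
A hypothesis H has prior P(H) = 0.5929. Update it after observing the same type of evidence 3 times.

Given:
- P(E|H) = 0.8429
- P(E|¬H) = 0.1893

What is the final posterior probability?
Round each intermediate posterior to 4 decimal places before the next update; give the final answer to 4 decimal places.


Sequential Bayesian updating:

Initial prior: P(H) = 0.5929

Update 1:
  P(E) = 0.8429 × 0.5929 + 0.1893 × 0.4071 = 0.49975541 + 0.07706403 = 0.57681944
  P(H|E) = 0.49975541 / 0.57681944 = 0.8664

Update 2:
  P(E) = 0.8429 × 0.8664 + 0.1893 × 0.1336 = 0.73028856 + 0.02529048 = 0.75557904
  P(H|E) = 0.73028856 / 0.75557904 = 0.9665

Update 3:
  P(E) = 0.8429 × 0.9665 + 0.1893 × 0.0335 = 0.81466285 + 0.00634155 = 0.82100440
  P(H|E) = 0.81466285 / 0.82100440 = 0.9923

Final posterior: 0.9923


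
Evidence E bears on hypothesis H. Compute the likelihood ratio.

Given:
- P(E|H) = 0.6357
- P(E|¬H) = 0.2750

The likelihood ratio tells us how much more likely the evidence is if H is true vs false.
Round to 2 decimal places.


Likelihood Ratio (LR) = P(E|H) / P(E|¬H)

LR = 0.6357 / 0.2750
   = 2.31

The evidence is 2.31 times more likely if H is true than if H is false.
LR > 1, so observing E raises the odds in favor of H.


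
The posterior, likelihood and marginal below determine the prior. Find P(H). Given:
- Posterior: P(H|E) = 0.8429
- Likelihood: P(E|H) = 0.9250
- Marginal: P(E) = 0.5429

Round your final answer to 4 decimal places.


From Bayes' theorem: P(H|E) = P(E|H) × P(H) / P(E)

Rearranging for P(H):
P(H) = P(H|E) × P(E) / P(E|H)
     = 0.8429 × 0.5429 / 0.9250
     = 0.45761041 / 0.9250
     = 0.4947


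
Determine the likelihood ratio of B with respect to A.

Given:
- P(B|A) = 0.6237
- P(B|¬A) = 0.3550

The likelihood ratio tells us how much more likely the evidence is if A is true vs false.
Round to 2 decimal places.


Likelihood Ratio (LR) = P(B|A) / P(B|¬A)

LR = 0.6237 / 0.3550
   = 1.76

The evidence is 1.76 times more likely if A is true than if A is false.
Since LR > 1, the evidence supports A over ¬A.


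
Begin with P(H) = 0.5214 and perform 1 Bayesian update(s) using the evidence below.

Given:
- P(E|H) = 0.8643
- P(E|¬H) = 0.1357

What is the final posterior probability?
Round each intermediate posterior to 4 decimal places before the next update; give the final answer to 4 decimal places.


Sequential Bayesian updating:

Initial prior: P(H) = 0.5214

Update 1:
  P(E) = 0.8643 × 0.5214 + 0.1357 × 0.4786 = 0.45064602 + 0.06494602 = 0.51559204
  P(H|E) = 0.45064602 / 0.51559204 = 0.8740

Final posterior: 0.8740


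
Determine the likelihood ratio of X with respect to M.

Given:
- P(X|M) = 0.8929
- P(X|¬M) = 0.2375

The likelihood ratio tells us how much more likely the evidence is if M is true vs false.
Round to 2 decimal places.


Likelihood Ratio (LR) = P(X|M) / P(X|¬M)

LR = 0.8929 / 0.2375
   = 3.76

The evidence is 3.76 times more likely if M is true than if M is false.
Since LR > 1, the evidence supports M over ¬M.


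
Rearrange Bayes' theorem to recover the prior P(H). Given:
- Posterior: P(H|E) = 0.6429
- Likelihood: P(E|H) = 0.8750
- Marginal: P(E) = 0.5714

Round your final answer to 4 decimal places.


From Bayes' theorem: P(H|E) = P(E|H) × P(H) / P(E)

Rearranging for P(H):
P(H) = P(H|E) × P(E) / P(E|H)
     = 0.6429 × 0.5714 / 0.8750
     = 0.36735306 / 0.8750
     = 0.4198


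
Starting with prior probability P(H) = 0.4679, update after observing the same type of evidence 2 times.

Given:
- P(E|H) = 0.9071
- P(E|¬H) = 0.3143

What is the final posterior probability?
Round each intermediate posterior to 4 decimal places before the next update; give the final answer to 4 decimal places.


Sequential Bayesian updating:

Initial prior: P(H) = 0.4679

Update 1:
  P(E) = 0.9071 × 0.4679 + 0.3143 × 0.5321 = 0.42443209 + 0.16723903 = 0.59167112
  P(H|E) = 0.42443209 / 0.59167112 = 0.7173

Update 2:
  P(E) = 0.9071 × 0.7173 + 0.3143 × 0.2827 = 0.65066283 + 0.08885261 = 0.73951544
  P(H|E) = 0.65066283 / 0.73951544 = 0.8799

Final posterior: 0.8799


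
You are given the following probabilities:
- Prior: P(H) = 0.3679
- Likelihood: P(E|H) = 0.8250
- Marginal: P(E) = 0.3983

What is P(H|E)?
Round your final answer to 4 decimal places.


Using Bayes' theorem:

P(H|E) = P(E|H) × P(H) / P(E)
       = 0.8250 × 0.3679 / 0.3983
       = 0.30351750 / 0.3983
       = 0.7620

The evidence strengthens our belief in H.
Prior: 0.3679 → Posterior: 0.7620


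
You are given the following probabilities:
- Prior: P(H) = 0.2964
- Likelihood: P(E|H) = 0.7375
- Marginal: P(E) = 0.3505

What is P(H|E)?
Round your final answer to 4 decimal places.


Using Bayes' theorem:

P(H|E) = P(E|H) × P(H) / P(E)
       = 0.7375 × 0.2964 / 0.3505
       = 0.21859500 / 0.3505
       = 0.6237

The evidence strengthens our belief in H.
Prior: 0.2964 → Posterior: 0.6237


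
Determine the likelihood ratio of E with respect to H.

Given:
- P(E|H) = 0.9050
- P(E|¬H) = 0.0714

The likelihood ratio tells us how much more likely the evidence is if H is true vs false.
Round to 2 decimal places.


Likelihood Ratio (LR) = P(E|H) / P(E|¬H)

LR = 0.9050 / 0.0714
   = 12.68

The evidence is 12.68 times more likely if H is true than if H is false.
LR > 1, so observing E raises the odds in favor of H.


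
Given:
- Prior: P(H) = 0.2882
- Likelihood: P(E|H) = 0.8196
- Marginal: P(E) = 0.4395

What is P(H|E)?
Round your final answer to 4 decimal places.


Using Bayes' theorem:

P(H|E) = P(E|H) × P(H) / P(E)
       = 0.8196 × 0.2882 / 0.4395
       = 0.23620872 / 0.4395
       = 0.5374

The evidence strengthens our belief in H.
Prior: 0.2882 → Posterior: 0.5374


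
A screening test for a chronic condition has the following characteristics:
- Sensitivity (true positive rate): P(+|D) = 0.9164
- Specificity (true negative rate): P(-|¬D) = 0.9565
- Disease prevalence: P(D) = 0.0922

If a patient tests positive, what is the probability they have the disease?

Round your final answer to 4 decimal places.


Let D = has disease, + = positive test

Given:
- P(D) = 0.0922 (prevalence)
- P(+|D) = 0.9164 (sensitivity)
- P(-|¬D) = 0.9565 (specificity)
- P(+|¬D) = 0.0435 (false positive rate = 1 - specificity)

Step 1: Find P(+)
P(+) = P(+|D)P(D) + P(+|¬D)P(¬D)
     = 0.9164 × 0.0922 + 0.0435 × 0.9078
     = 0.08449208 + 0.03948930
     = 0.12398138

Step 2: Apply Bayes' theorem for P(D|+)
P(D|+) = P(+|D)P(D) / P(+)
       = 0.08449208 / 0.12398138
       = 0.6815


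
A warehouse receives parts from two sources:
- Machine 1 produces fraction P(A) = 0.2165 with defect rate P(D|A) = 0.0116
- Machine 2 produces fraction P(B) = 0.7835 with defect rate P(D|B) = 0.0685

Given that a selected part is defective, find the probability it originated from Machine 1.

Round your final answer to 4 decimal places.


Let A = from Machine 1, D = defective

Given:
- P(A) = 0.2165, P(B) = 0.7835
- P(D|A) = 0.0116, P(D|B) = 0.0685

Step 1: Find P(D)
P(D) = P(D|A)P(A) + P(D|B)P(B)
     = 0.0116 × 0.2165 + 0.0685 × 0.7835
     = 0.00251140 + 0.05366975
     = 0.05618115

Step 2: Apply Bayes' theorem
P(A|D) = P(D|A)P(A) / P(D)
       = 0.00251140 / 0.05618115
       = 0.0447


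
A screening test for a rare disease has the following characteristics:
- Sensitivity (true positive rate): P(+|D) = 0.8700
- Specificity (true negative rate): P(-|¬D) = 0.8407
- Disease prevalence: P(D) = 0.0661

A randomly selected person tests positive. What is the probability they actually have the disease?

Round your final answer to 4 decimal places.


Let D = has disease, + = positive test

Given:
- P(D) = 0.0661 (prevalence)
- P(+|D) = 0.8700 (sensitivity)
- P(-|¬D) = 0.8407 (specificity)
- P(+|¬D) = 0.1593 (false positive rate = 1 - specificity)

Step 1: Find P(+)
P(+) = P(+|D)P(D) + P(+|¬D)P(¬D)
     = 0.8700 × 0.0661 + 0.1593 × 0.9339
     = 0.05750700 + 0.14877027
     = 0.20627727

Step 2: Apply Bayes' theorem for P(D|+)
P(D|+) = P(+|D)P(D) / P(+)
       = 0.05750700 / 0.20627727
       = 0.2788


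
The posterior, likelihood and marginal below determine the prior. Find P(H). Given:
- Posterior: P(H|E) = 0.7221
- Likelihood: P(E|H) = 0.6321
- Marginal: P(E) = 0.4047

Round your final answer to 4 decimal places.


From Bayes' theorem: P(H|E) = P(E|H) × P(H) / P(E)

Rearranging for P(H):
P(H) = P(H|E) × P(E) / P(E|H)
     = 0.7221 × 0.4047 / 0.6321
     = 0.29223387 / 0.6321
     = 0.4623


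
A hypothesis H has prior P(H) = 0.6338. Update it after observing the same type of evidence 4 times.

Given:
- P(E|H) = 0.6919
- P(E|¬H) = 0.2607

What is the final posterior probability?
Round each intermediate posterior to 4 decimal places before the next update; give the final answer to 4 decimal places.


Sequential Bayesian updating:

Initial prior: P(H) = 0.6338

Update 1:
  P(E) = 0.6919 × 0.6338 + 0.2607 × 0.3662 = 0.43852622 + 0.09546834 = 0.53399456
  P(H|E) = 0.43852622 / 0.53399456 = 0.8212

Update 2:
  P(E) = 0.6919 × 0.8212 + 0.2607 × 0.1788 = 0.56818828 + 0.04661316 = 0.61480144
  P(H|E) = 0.56818828 / 0.61480144 = 0.9242

Update 3:
  P(E) = 0.6919 × 0.9242 + 0.2607 × 0.0758 = 0.63945398 + 0.01976106 = 0.65921504
  P(H|E) = 0.63945398 / 0.65921504 = 0.9700

Update 4:
  P(E) = 0.6919 × 0.9700 + 0.2607 × 0.0300 = 0.67114300 + 0.00782100 = 0.67896400
  P(H|E) = 0.67114300 / 0.67896400 = 0.9885

Final posterior: 0.9885


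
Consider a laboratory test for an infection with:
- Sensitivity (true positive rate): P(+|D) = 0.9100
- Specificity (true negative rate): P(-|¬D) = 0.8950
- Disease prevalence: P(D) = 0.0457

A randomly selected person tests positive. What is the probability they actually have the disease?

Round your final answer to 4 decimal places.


Let D = has disease, + = positive test

Given:
- P(D) = 0.0457 (prevalence)
- P(+|D) = 0.9100 (sensitivity)
- P(-|¬D) = 0.8950 (specificity)
- P(+|¬D) = 0.1050 (false positive rate = 1 - specificity)

Step 1: Find P(+)
P(+) = P(+|D)P(D) + P(+|¬D)P(¬D)
     = 0.9100 × 0.0457 + 0.1050 × 0.9543
     = 0.04158700 + 0.10020150
     = 0.14178850

Step 2: Apply Bayes' theorem for P(D|+)
P(D|+) = P(+|D)P(D) / P(+)
       = 0.04158700 / 0.14178850
       = 0.2933


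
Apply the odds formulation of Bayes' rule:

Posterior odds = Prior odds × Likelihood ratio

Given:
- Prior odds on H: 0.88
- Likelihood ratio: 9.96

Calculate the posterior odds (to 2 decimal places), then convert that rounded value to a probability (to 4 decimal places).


Step 1: Calculate posterior odds
Posterior odds = Prior odds × LR
               = 0.88 × 9.96
               = 8.76

Step 2: Convert to probability
P(H|E) = Posterior odds / (1 + Posterior odds)
       = 8.76 / (1 + 8.76)
       = 8.76 / 9.76
       = 0.8975

The evidence increased P(H) from 0.4681 to 0.8975.


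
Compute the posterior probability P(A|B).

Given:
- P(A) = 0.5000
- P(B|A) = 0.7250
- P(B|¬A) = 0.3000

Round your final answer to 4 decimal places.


Bayes' theorem: P(A|B) = P(B|A) × P(A) / P(B)

Step 1: Calculate P(B) using law of total probability
P(B) = P(B|A)P(A) + P(B|¬A)P(¬A)
     = 0.7250 × 0.5000 + 0.3000 × 0.5000
     = 0.36250000 + 0.15000000
     = 0.51250000

Step 2: Apply Bayes' theorem
P(A|B) = P(B|A) × P(A) / P(B)
       = 0.36250000 / 0.51250000
       = 0.7073


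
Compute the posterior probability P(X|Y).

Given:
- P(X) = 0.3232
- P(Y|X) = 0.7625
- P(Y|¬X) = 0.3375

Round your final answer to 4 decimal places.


Bayes' theorem: P(X|Y) = P(Y|X) × P(X) / P(Y)

Step 1: Calculate P(Y) using law of total probability
P(Y) = P(Y|X)P(X) + P(Y|¬X)P(¬X)
     = 0.7625 × 0.3232 + 0.3375 × 0.6768
     = 0.24644000 + 0.22842000
     = 0.47486000

Step 2: Apply Bayes' theorem
P(X|Y) = P(Y|X) × P(X) / P(Y)
       = 0.24644000 / 0.47486000
       = 0.5190


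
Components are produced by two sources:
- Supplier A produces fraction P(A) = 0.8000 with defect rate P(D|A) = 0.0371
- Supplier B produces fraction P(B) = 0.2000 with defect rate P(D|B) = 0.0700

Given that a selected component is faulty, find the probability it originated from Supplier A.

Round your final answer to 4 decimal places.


Let A = from Supplier A, D = faulty

Given:
- P(A) = 0.8000, P(B) = 0.2000
- P(D|A) = 0.0371, P(D|B) = 0.0700

Step 1: Find P(D)
P(D) = P(D|A)P(A) + P(D|B)P(B)
     = 0.0371 × 0.8000 + 0.0700 × 0.2000
     = 0.02968000 + 0.01400000
     = 0.04368000

Step 2: Apply Bayes' theorem
P(A|D) = P(D|A)P(A) / P(D)
       = 0.02968000 / 0.04368000
       = 0.6795


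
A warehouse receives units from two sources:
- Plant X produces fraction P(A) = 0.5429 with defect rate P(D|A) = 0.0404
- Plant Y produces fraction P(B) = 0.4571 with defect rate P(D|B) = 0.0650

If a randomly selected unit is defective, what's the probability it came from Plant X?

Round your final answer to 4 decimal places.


Let A = from Plant X, D = defective

Given:
- P(A) = 0.5429, P(B) = 0.4571
- P(D|A) = 0.0404, P(D|B) = 0.0650

Step 1: Find P(D)
P(D) = P(D|A)P(A) + P(D|B)P(B)
     = 0.0404 × 0.5429 + 0.0650 × 0.4571
     = 0.02193316 + 0.02971150
     = 0.05164466

Step 2: Apply Bayes' theorem
P(A|D) = P(D|A)P(A) / P(D)
       = 0.02193316 / 0.05164466
       = 0.4247


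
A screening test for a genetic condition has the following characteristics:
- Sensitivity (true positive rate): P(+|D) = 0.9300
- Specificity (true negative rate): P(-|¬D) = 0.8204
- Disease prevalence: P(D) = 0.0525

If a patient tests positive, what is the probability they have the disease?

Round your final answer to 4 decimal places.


Let D = has disease, + = positive test

Given:
- P(D) = 0.0525 (prevalence)
- P(+|D) = 0.9300 (sensitivity)
- P(-|¬D) = 0.8204 (specificity)
- P(+|¬D) = 0.1796 (false positive rate = 1 - specificity)

Step 1: Find P(+)
P(+) = P(+|D)P(D) + P(+|¬D)P(¬D)
     = 0.9300 × 0.0525 + 0.1796 × 0.9475
     = 0.04882500 + 0.17017100
     = 0.21899600

Step 2: Apply Bayes' theorem for P(D|+)
P(D|+) = P(+|D)P(D) / P(+)
       = 0.04882500 / 0.21899600
       = 0.2229


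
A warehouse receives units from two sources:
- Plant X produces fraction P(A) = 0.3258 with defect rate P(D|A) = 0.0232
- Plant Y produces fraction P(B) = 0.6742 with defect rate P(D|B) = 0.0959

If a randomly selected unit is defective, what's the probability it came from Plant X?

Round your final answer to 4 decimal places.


Let A = from Plant X, D = defective

Given:
- P(A) = 0.3258, P(B) = 0.6742
- P(D|A) = 0.0232, P(D|B) = 0.0959

Step 1: Find P(D)
P(D) = P(D|A)P(A) + P(D|B)P(B)
     = 0.0232 × 0.3258 + 0.0959 × 0.6742
     = 0.00755856 + 0.06465578
     = 0.07221434

Step 2: Apply Bayes' theorem
P(A|D) = P(D|A)P(A) / P(D)
       = 0.00755856 / 0.07221434
       = 0.1047
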